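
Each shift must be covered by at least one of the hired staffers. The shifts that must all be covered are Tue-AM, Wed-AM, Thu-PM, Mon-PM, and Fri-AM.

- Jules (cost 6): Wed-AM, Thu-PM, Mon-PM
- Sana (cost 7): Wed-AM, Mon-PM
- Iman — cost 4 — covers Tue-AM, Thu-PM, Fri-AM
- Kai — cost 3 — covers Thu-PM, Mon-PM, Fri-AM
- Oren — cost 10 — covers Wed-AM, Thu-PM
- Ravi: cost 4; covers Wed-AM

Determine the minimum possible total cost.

The greedy cost-per-new-shift heuristic would pick Kai, Iman, and Ravi for 11, but a cheaper cover exists.
Choose Jules and Iman: together they cover Tue-AM, Wed-AM, Thu-PM, Mon-PM, Fri-AM — every shift.
Total cost: 6 + 4 = 10.
No cover costs less than 10.

10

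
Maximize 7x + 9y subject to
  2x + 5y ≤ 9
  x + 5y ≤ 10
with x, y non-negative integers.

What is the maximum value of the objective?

(x,y)=(4,0): 2·4+5·0=8≤9, 1·4+5·0=4≤10, objective 28.
(x,y)=(3,0): 2·3+5·0=6≤9, 1·3+5·0=3≤10, objective 21.
The best lattice point is (4,0), giving 28.

28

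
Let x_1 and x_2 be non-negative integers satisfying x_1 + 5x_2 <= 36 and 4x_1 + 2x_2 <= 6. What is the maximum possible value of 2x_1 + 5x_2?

15

(x_1,x_2)=(0,3): 1·0+5·3=15≤36, 4·0+2·3=6≤6, objective 15.
(x_1,x_2)=(0,2): 1·0+5·2=10≤36, 4·0+2·2=4≤6, objective 10.
The best lattice point is (0,3), giving 15.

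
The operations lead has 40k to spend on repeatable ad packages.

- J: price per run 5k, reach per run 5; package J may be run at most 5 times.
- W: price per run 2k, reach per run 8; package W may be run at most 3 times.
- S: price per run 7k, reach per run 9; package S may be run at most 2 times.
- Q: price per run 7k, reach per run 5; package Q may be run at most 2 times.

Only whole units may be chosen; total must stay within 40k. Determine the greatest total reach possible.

62

W has the best ratio (8/2); taking only W gives at most 3×8 = 24 (stopped by the supply cap of 3).
Mixing does better — 4×J, 3×W, and 2×S: price 40 ≤ 40, reach 4·5 + 3·8 + 2·9 = 62.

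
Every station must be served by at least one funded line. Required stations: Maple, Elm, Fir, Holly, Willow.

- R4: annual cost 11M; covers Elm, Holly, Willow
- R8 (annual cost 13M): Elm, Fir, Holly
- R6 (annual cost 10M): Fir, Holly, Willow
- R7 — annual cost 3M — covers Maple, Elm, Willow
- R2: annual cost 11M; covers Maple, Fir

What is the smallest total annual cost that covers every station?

13

Choose R6 and R7: together they cover Maple, Elm, Fir, Holly, Willow — every station.
Total annual cost: 10 + 3 = 13.
No cover costs less than 13.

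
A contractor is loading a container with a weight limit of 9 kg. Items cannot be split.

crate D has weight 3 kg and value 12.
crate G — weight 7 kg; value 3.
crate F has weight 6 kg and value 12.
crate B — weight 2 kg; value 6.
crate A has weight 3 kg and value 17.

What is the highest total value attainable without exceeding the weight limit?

35

crate F + crate A: weight 6 + 3 = 9 ≤ 9, value 12 + 17 = 29.
crate D + crate A: weight 3 + 3 = 6 ≤ 9, value 12 + 17 = 29.
crate D + crate B + crate A: weight 3 + 2 + 3 = 8 ≤ 9, value 12 + 6 + 17 = 35.
Best is crate D, crate B, and crate A with total value 35.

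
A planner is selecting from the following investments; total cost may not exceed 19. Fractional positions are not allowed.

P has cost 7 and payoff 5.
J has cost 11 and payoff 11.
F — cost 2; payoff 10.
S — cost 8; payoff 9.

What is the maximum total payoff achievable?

J + S: cost 11 + 8 = 19 ≤ 19, payoff 11 + 9 = 20.
P + F + S: cost 7 + 2 + 8 = 17 ≤ 19, payoff 5 + 10 + 9 = 24.
J + F: cost 11 + 2 = 13 ≤ 19, payoff 11 + 10 = 21.
Best is P, F, and S with total payoff 24.

24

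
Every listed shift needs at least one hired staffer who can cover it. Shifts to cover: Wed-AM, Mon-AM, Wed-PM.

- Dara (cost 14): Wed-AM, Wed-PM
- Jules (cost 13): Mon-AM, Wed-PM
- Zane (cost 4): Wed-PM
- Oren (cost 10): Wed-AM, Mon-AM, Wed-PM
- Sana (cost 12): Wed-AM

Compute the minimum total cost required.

10

Oren alone covers Wed-AM, Mon-AM, Wed-PM — every shift.
Total cost: 10.
No cover costs less than 10.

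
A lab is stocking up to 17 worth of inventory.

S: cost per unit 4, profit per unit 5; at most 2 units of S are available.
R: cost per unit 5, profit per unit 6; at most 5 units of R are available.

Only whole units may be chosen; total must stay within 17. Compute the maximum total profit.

This is a bounded integer knapsack.
Take 3×R: cost 15 ≤ 17, profit 3·6 = 18.
No other integer combination yields more.

18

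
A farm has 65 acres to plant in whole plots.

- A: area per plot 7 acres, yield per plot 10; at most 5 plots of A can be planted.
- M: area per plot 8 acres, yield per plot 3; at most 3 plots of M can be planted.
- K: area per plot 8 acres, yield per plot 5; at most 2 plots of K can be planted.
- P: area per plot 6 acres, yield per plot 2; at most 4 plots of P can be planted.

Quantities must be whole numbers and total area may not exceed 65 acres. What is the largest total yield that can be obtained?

65

A has the best ratio (10/7); taking only A gives at most 5×10 = 50 (stopped by the supply cap of 5).
Mixing does better — 5×A, 1×M, 2×K, and 1×P: area 65 ≤ 65, yield 5·10 + 1·3 + 2·5 + 1·2 = 65.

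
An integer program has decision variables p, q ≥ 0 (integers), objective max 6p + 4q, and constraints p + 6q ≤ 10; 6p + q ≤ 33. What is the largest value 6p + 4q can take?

(p,q)=(5,0): 1·5+6·0=5≤10, 6·5+1·0=30≤33, objective 30.
(p,q)=(4,1): 1·4+6·1=10≤10, 6·4+1·1=25≤33, objective 28.
The best lattice point is (5,0), giving 30.

30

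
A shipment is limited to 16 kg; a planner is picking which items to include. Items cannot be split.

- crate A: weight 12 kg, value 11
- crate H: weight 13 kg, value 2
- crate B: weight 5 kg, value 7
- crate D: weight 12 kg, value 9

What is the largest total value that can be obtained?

Allowing fractional choices, the relaxed optimum would be about 17.1, but items are indivisible.
crate D: weight 12 ≤ 16, value 9.
crate A: weight 12 ≤ 16, value 11.
crate B: weight 5 ≤ 16, value 7.
Best is crate A with total value 11.

11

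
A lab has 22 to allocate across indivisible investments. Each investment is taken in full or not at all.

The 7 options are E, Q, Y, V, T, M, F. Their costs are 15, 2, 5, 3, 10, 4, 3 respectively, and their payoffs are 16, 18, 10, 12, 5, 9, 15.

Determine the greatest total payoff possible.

64

Allowing fractional choices, the relaxed optimum would be about 69.3, but investments are indivisible.
Q + Y + V + M + F: cost 2 + 5 + 3 + 4 + 3 = 17 ≤ 22, payoff 18 + 10 + 12 + 9 + 15 = 64.
Q + V + T + M + F: cost 2 + 3 + 10 + 4 + 3 = 22 ≤ 22, payoff 18 + 12 + 5 + 9 + 15 = 59.
Q + Y + V + F: cost 2 + 5 + 3 + 3 = 13 ≤ 22, payoff 18 + 10 + 12 + 15 = 55.
Best is Q, Y, V, M, and F with total payoff 64.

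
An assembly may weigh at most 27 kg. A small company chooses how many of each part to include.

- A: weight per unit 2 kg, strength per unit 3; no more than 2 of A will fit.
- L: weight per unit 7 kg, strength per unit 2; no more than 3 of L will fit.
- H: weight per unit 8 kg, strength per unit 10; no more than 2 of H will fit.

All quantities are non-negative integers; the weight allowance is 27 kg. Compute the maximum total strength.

28

This is a bounded integer knapsack.
A has the best ratio (3/2); taking only A gives at most 2×3 = 6 (stopped by the supply cap of 2).
Mixing does better — 2×A, 1×L, and 2×H: weight 27 ≤ 27, strength 2·3 + 1·2 + 2·10 = 28.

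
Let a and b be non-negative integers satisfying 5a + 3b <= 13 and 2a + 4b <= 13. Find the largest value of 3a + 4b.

(a,b)=(0,3): 5·0+3·3=9≤13, 2·0+4·3=12≤13, objective 12.
(a,b)=(1,2): 5·1+3·2=11≤13, 2·1+4·2=10≤13, objective 11.
(a,b)=(0,2): 5·0+3·2=6≤13, 2·0+4·2=8≤13, objective 8.
(a,b)=(1,1): 5·1+3·1=8≤13, 2·1+4·1=6≤13, objective 7.
The best lattice point is (0,3), giving 12.

12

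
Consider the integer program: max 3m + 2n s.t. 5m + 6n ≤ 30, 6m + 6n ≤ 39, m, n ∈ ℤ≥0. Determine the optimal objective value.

(m,n)=(6,0): 5·6+6·0=30≤30, 6·6+6·0=36≤39, objective 18.
(m,n)=(5,0): 5·5+6·0=25≤30, 6·5+6·0=30≤39, objective 15.
Maximum is 18 at (m,n)=(6,0).

18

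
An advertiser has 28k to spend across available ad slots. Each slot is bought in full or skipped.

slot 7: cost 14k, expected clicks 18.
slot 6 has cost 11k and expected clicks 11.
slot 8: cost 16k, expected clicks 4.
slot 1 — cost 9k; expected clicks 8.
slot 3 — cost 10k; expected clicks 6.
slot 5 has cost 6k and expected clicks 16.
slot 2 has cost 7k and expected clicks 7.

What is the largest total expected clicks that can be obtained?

41

slot 6 + slot 1 + slot 5: cost 11 + 9 + 6 = 26 ≤ 28, expected clicks 11 + 8 + 16 = 35.
slot 7 + slot 5 + slot 2: cost 14 + 6 + 7 = 27 ≤ 28, expected clicks 18 + 16 + 7 = 41.
slot 7 + slot 5: cost 14 + 6 = 20 ≤ 28, expected clicks 18 + 16 = 34.
Best is slot 7, slot 5, and slot 2 with total expected clicks 41.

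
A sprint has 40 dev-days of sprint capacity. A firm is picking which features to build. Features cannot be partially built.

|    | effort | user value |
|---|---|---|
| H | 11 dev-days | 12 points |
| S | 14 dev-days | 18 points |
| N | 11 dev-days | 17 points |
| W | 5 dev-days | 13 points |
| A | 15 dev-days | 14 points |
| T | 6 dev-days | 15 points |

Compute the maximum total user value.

Take S, N, W, and T: effort 14 + 11 + 5 + 6 = 36 ≤ 40, user value 18 + 17 + 13 + 15 = 63.
No other feasible combination does better.

63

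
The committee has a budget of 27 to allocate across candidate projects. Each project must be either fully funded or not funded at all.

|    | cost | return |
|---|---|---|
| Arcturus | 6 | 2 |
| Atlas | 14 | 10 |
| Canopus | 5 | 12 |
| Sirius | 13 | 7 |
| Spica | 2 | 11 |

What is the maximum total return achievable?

This is an integer program with binary decision variables.
Arcturus + Atlas + Canopus + Spica: cost 6 + 14 + 5 + 2 = 27 ≤ 27, return 2 + 10 + 12 + 11 = 35.
Arcturus + Canopus + Sirius + Spica: cost 6 + 5 + 13 + 2 = 26 ≤ 27, return 2 + 12 + 7 + 11 = 32.
Atlas + Canopus + Spica: cost 14 + 5 + 2 = 21 ≤ 27, return 10 + 12 + 11 = 33.
Best is Arcturus, Atlas, Canopus, and Spica with total return 35.

35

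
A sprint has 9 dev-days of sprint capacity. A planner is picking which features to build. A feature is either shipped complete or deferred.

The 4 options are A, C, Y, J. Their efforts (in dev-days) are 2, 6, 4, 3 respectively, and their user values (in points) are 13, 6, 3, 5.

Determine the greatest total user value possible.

21

Allowing fractional choices, the relaxed optimum would be about 22.0, but features are indivisible.
A + C: effort 2 + 6 = 8 ≤ 9, user value 13 + 6 = 19.
A + Y + J: effort 2 + 4 + 3 = 9 ≤ 9, user value 13 + 3 + 5 = 21.
Best is A, Y, and J with total user value 21.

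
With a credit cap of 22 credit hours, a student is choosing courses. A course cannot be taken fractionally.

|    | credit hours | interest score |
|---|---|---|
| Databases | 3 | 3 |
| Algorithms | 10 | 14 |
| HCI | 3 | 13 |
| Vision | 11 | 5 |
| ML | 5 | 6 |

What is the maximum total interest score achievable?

Take Databases, Algorithms, HCI, and ML: credit hours 3 + 10 + 3 + 5 = 21 ≤ 22, interest score 3 + 14 + 13 + 6 = 36.
No other feasible combination does better.

36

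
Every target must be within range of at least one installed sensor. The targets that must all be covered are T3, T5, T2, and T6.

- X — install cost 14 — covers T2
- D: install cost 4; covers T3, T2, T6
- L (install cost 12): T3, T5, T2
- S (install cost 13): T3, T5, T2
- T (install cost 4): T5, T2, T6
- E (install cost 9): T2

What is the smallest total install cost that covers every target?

8

Choose D and T: together they cover T3, T5, T2, T6 — every target.
Total install cost: 4 + 4 = 8.
No cover costs less than 8.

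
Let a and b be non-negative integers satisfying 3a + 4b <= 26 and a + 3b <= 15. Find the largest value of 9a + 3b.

(a,b)=(8,0): 3·8+4·0=24≤26, 1·8+3·0=8≤15, objective 72.
(a,b)=(7,1): 3·7+4·1=25≤26, 1·7+3·1=10≤15, objective 66.
(a,b)=(7,0): 3·7+4·0=21≤26, 1·7+3·0=7≤15, objective 63.
No feasible integer point exceeds 72.

72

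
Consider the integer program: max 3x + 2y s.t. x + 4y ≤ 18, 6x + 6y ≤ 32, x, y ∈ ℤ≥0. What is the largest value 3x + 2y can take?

15

(x,y)=(5,0) is feasible, giving 15.
(x,y)=(4,1) is feasible, giving 14.
The best lattice point is (5,0), giving 15.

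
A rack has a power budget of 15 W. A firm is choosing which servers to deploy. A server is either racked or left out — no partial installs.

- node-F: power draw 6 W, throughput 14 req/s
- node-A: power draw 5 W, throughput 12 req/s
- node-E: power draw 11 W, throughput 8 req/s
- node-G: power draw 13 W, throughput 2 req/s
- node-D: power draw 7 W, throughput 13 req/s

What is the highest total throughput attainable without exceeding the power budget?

27

Take node-F and node-D: power draw 6 + 7 = 13 ≤ 15, throughput 14 + 13 = 27.
No other feasible combination does better.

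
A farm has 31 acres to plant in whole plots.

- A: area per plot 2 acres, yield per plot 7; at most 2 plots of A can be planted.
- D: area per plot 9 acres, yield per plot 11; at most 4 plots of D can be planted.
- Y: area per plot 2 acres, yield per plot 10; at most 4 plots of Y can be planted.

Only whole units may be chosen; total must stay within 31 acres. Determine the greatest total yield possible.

Y has the best ratio (10/2); taking only Y gives at most 4×10 = 40 (stopped by the supply cap of 4).
Mixing does better — 2×A, 2×D, and 4×Y: area 30 ≤ 31, yield 2·7 + 2·11 + 4·10 = 76.

76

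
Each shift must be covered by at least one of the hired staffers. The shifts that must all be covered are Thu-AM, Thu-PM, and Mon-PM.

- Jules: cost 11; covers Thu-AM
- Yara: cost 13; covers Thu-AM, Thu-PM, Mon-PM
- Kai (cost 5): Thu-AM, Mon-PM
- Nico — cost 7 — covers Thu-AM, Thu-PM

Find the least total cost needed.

12

Choose Kai and Nico: together they cover Thu-AM, Thu-PM, Mon-PM — every shift.
Total cost: 5 + 7 = 12.
No cover costs less than 12.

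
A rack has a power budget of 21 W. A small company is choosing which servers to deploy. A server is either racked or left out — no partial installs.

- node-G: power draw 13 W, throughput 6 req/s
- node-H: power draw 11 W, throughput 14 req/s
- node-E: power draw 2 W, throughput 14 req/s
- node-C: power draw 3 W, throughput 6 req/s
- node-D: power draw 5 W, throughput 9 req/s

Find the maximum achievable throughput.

node-H + node-E + node-C + node-D: power draw 11 + 2 + 3 + 5 = 21 ≤ 21, throughput 14 + 14 + 6 + 9 = 43.
node-H + node-E + node-D: power draw 11 + 2 + 5 = 18 ≤ 21, throughput 14 + 14 + 9 = 37.
Best is node-H, node-E, node-C, and node-D with total throughput 43.

43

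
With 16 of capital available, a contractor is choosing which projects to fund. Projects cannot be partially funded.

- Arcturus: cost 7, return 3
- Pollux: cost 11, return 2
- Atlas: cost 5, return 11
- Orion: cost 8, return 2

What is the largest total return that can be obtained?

14

Allowing fractional choices, the relaxed optimum would be about 15.0, but projects are indivisible.
Pollux + Atlas: cost 11 + 5 = 16 ≤ 16, return 2 + 11 = 13.
Atlas + Orion: cost 5 + 8 = 13 ≤ 16, return 11 + 2 = 13.
Arcturus + Atlas: cost 7 + 5 = 12 ≤ 16, return 3 + 11 = 14.
Best is Arcturus and Atlas with total return 14.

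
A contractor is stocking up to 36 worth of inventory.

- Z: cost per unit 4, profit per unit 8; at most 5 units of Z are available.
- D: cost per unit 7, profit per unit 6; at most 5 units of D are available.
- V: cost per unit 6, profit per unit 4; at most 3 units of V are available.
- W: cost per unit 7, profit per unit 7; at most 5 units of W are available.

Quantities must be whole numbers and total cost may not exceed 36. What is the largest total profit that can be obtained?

54

Z has the best ratio (8/4); taking only Z gives at most 5×8 = 40 (stopped by the supply cap of 5).
Mixing does better — 5×Z and 2×W: cost 34 ≤ 36, profit 5·8 + 2·7 = 54.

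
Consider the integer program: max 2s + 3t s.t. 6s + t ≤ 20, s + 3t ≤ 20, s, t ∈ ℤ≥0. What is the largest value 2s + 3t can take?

Relaxing integrality, the LP optimum is 22.35 at (s,t) = (2.35, 5.88), which is not an integer point.
(s,t)=(2,6): 6·2+1·6=18≤20, 1·2+3·6=20≤20, objective 22.
(s,t)=(1,6): 6·1+1·6=12≤20, 1·1+3·6=19≤20, objective 20.
(s,t)=(2,5): 6·2+1·5=17≤20, 1·2+3·5=17≤20, objective 19.
Maximum is 22 at (s,t)=(2,6).

22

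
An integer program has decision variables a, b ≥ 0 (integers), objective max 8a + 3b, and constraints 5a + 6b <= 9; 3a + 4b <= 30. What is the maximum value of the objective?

Relaxing integrality, the LP optimum is 14.40 at (a,b) = (1.8, 0), which is not an integer point.
(a,b)=(1,0): 5·1+6·0=5≤9, 3·1+4·0=3≤30, objective 8.
(a,b)=(0,1): 5·0+6·1=6≤9, 3·0+4·1=4≤30, objective 3.
(a,b)=(0,0): 5·0+6·0=0≤9, 3·0+4·0=0≤30, objective 0.
No feasible integer point exceeds 8.

8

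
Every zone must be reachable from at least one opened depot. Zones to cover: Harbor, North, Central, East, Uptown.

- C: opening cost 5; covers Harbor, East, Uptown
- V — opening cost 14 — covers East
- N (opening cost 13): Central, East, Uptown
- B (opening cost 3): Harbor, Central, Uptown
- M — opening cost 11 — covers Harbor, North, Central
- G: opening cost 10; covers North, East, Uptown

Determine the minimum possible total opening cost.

13

This is an integer covering problem.
The greedy cost-per-new-zone heuristic would pick B, C, and G for 18, but a cheaper cover exists.
Choose B and G: together they cover Harbor, North, Central, East, Uptown — every zone.
Total opening cost: 3 + 10 = 13.
No cover costs less than 13.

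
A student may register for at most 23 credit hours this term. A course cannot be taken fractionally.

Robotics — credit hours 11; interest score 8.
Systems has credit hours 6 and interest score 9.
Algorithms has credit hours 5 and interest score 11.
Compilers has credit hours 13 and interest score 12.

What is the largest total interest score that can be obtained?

Allowing fractional choices, the relaxed optimum would be about 31.1, but courses are indivisible.
Robotics + Systems + Algorithms: credit hours 11 + 6 + 5 = 22 ≤ 23, interest score 8 + 9 + 11 = 28.
Algorithms + Compilers: credit hours 5 + 13 = 18 ≤ 23, interest score 11 + 12 = 23.
Systems + Compilers: credit hours 6 + 13 = 19 ≤ 23, interest score 9 + 12 = 21.
Best is Robotics, Systems, and Algorithms with total interest score 28.

28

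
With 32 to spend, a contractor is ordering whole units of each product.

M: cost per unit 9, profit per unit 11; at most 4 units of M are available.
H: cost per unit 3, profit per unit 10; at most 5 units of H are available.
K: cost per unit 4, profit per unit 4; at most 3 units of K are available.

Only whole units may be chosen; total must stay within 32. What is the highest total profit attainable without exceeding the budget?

69

This is a bounded integer knapsack.
H has the best ratio (10/3); taking only H gives at most 5×10 = 50 (stopped by the supply cap of 5).
Mixing does better — 1×M, 5×H, and 2×K: cost 32 ≤ 32, profit 1·11 + 5·10 + 2·4 = 69.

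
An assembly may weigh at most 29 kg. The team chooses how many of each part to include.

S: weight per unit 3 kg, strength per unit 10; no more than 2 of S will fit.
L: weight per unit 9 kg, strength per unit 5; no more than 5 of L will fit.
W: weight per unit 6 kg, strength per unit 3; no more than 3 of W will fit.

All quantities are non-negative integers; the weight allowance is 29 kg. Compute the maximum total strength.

31

Take 2×S, 1×L, and 2×W: weight 27 ≤ 29, strength 2·10 + 1·5 + 2·3 = 31.
S has the best ratio (10/3) and is taken to its limit of 2; remaining capacity is filled optimally with the others.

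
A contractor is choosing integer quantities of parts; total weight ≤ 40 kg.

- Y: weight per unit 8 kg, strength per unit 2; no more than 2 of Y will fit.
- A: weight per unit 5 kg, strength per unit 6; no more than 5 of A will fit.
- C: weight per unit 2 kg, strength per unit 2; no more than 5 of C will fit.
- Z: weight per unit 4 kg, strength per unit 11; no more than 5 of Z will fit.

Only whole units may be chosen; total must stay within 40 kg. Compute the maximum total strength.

4×A and 5×Z: weight 40 ≤ 40, strength 4·6 + 5·11 = 79.
2×A, 5×C, and 5×Z: weight 40 ≤ 40, strength 2·6 + 5·2 + 5·11 = 77.
Best is 79.

79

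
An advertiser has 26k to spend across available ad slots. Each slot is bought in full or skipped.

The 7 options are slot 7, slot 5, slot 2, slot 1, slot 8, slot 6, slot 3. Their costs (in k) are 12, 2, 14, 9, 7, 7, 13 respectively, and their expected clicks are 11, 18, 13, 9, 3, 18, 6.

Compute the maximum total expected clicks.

slot 7 + slot 5 + slot 6: cost 12 + 2 + 7 = 21 ≤ 26, expected clicks 11 + 18 + 18 = 47.
slot 5 + slot 1 + slot 8 + slot 6: cost 2 + 9 + 7 + 7 = 25 ≤ 26, expected clicks 18 + 9 + 3 + 18 = 48.
slot 5 + slot 2 + slot 6: cost 2 + 14 + 7 = 23 ≤ 26, expected clicks 18 + 13 + 18 = 49.
Best is slot 5, slot 2, and slot 6 with total expected clicks 49.

49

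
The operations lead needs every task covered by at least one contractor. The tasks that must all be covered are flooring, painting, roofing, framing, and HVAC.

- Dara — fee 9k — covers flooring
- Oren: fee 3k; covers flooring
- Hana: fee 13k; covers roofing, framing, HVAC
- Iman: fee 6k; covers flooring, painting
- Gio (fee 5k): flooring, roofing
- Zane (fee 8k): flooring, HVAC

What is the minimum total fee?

19

This is a weighted set-cover instance.
The greedy cost-per-new-task heuristic would pick Gio, Iman, and Hana for 24, but a cheaper cover exists.
Choose Hana and Iman: together they cover flooring, painting, roofing, framing, HVAC — every task.
Total fee: 13 + 6 = 19.
No cover costs less than 19.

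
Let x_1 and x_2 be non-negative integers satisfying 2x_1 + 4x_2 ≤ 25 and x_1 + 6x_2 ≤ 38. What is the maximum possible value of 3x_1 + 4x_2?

(x_1,x_2)=(12,0) is feasible, giving 36.
(x_1,x_2)=(11,0) is feasible, giving 33.
No feasible integer point exceeds 36.

36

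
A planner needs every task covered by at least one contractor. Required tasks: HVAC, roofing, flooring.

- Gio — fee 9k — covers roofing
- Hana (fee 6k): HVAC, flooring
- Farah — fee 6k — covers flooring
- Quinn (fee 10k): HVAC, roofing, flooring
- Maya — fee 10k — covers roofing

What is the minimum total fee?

Quinn alone covers HVAC, roofing, flooring — every task.
Total fee: 10.

10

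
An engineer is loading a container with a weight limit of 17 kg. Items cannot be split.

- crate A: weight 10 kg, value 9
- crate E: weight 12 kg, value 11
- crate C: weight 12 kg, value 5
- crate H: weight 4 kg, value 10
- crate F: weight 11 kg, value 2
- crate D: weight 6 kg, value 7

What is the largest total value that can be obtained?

21

Allowing fractional choices, the relaxed optimum would be about 23.4, but items are indivisible.
crate A + crate H: weight 10 + 4 = 14 ≤ 17, value 9 + 10 = 19.
crate E + crate H: weight 12 + 4 = 16 ≤ 17, value 11 + 10 = 21.
Best is crate E and crate H with total value 21.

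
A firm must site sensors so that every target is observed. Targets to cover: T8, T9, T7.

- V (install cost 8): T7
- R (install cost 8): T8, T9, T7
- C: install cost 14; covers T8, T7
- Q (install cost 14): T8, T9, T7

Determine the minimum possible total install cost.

8

R alone covers T8, T9, T7 — every target.
Total install cost: 8.
No cover costs less than 8.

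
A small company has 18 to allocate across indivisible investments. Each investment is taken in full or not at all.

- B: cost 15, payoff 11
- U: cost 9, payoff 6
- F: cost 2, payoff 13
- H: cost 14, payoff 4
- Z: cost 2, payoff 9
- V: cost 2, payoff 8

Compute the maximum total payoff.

36

Allowing fractional choices, the relaxed optimum would be about 38.8, but investments are indivisible.
U + F + Z + V: cost 9 + 2 + 2 + 2 = 15 ≤ 18, payoff 6 + 13 + 9 + 8 = 36.
F + Z + V: cost 2 + 2 + 2 = 6 ≤ 18, payoff 13 + 9 + 8 = 30.
Best is U, F, Z, and V with total payoff 36.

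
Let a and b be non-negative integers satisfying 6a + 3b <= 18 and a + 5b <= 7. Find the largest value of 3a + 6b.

The continuous relaxation peaks at (2.56, 0.889) with value 13.00; rounding to a feasible lattice point costs some objective.
(a,b)=(2,1): 6·2+3·1=15≤18, 1·2+5·1=7≤7, objective 12.
(a,b)=(1,1): 6·1+3·1=9≤18, 1·1+5·1=6≤7, objective 9.
(a,b)=(3,0): 6·3+3·0=18≤18, 1·3+5·0=3≤7, objective 9.
The best lattice point is (2,1), giving 12.

12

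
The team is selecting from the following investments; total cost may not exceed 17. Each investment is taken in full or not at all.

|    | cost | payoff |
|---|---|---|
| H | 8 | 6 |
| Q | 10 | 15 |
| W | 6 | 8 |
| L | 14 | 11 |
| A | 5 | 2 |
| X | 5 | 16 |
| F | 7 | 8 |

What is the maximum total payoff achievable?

Allowing fractional choices, the relaxed optimum would be about 33.7, but investments are indivisible.
Q + X: cost 10 + 5 = 15 ≤ 17, payoff 15 + 16 = 31.
W + A + X: cost 6 + 5 + 5 = 16 ≤ 17, payoff 8 + 2 + 16 = 26.
Best is Q and X with total payoff 31.

31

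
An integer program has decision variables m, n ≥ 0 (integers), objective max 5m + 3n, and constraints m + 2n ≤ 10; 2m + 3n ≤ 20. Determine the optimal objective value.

(m,n)=(10,0): 1·10+2·0=10≤10, 2·10+3·0=20≤20, objective 50.
(m,n)=(9,0): 1·9+2·0=9≤10, 2·9+3·0=18≤20, objective 45.
No feasible integer point exceeds 50.

50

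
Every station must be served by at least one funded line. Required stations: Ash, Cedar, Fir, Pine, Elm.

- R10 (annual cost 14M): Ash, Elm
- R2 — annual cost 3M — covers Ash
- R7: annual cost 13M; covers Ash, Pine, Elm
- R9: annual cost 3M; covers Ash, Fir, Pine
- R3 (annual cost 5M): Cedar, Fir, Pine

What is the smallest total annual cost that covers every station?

Choose R7 and R3: together they cover Ash, Cedar, Fir, Pine, Elm — every station.
Total annual cost: 13 + 5 = 18.

18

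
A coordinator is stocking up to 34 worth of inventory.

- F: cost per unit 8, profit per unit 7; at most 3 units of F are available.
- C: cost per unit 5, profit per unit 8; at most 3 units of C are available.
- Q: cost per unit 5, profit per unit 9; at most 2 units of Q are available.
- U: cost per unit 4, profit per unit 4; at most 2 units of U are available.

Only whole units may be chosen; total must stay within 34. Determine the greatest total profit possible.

50

Q has the best ratio (9/5); taking only Q gives at most 2×9 = 18 (stopped by the supply cap of 2).
Mixing does better — 3×C, 2×Q, and 2×U: cost 33 ≤ 34, profit 3·8 + 2·9 + 2·4 = 50.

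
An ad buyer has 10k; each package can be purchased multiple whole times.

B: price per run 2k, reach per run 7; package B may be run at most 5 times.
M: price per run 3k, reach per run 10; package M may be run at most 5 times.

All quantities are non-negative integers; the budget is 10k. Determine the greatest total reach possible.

5×B: price 10 ≤ 10, reach 5·7 = 35.
2×B and 2×M: price 10 ≤ 10, reach 2·7 + 2·10 = 34.
Best is 35.

35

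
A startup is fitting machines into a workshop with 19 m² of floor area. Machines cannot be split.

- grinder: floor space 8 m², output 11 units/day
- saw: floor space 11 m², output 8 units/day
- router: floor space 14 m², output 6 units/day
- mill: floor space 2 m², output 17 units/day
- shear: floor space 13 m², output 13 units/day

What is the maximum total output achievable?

30

This is an integer program with binary decision variables.
grinder + mill: floor space 8 + 2 = 10 ≤ 19, output 11 + 17 = 28.
saw + mill: floor space 11 + 2 = 13 ≤ 19, output 8 + 17 = 25.
mill + shear: floor space 2 + 13 = 15 ≤ 19, output 17 + 13 = 30.
Best is mill and shear with total output 30.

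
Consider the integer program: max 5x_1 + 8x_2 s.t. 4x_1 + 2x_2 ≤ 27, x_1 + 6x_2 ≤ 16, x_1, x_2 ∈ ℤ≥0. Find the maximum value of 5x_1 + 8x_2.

The continuous relaxation peaks at (5.91, 1.68) with value 43.00; rounding to a feasible lattice point costs some objective.
(x_1,x_2)=(6,1): 4·6+2·1=26≤27, 1·6+6·1=12≤16, objective 38.
(x_1,x_2)=(4,2): 4·4+2·2=20≤27, 1·4+6·2=16≤16, objective 36.
(x_1,x_2)=(5,1): 4·5+2·1=22≤27, 1·5+6·1=11≤16, objective 33.
The best lattice point is (6,1), giving 38.

38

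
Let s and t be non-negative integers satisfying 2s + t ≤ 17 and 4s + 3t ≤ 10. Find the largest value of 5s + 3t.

11

(s,t)=(1,2): 2·1+1·2=4≤17, 4·1+3·2=10≤10, objective 11.
(s,t)=(2,0): 2·2+1·0=4≤17, 4·2+3·0=8≤10, objective 10.
The best lattice point is (1,2), giving 11.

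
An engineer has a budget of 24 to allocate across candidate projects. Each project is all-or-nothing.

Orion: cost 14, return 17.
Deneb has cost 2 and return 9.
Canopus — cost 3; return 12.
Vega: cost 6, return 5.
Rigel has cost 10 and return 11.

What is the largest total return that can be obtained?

Treat it as a binary knapsack problem.
Orion + Canopus + Vega: cost 14 + 3 + 6 = 23 ≤ 24, return 17 + 12 + 5 = 34.
Orion + Deneb + Canopus: cost 14 + 2 + 3 = 19 ≤ 24, return 17 + 9 + 12 = 38.
Deneb + Canopus + Vega + Rigel: cost 2 + 3 + 6 + 10 = 21 ≤ 24, return 9 + 12 + 5 + 11 = 37.
Best is Orion, Deneb, and Canopus with total return 38.

38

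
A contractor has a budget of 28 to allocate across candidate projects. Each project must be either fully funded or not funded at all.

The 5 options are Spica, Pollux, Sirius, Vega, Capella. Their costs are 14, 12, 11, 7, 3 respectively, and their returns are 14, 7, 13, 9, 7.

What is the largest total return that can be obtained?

Allowing fractional choices, the relaxed optimum would be about 36.0, but projects are indivisible.
Spica + Vega + Capella: cost 14 + 7 + 3 = 24 ≤ 28, return 14 + 9 + 7 = 30.
Spica + Sirius + Capella: cost 14 + 11 + 3 = 28 ≤ 28, return 14 + 13 + 7 = 34.
Best is Spica, Sirius, and Capella with total return 34.

34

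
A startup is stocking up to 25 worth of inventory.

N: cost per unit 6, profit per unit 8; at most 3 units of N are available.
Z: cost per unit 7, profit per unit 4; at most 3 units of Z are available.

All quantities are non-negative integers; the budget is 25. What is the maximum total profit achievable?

This is a bounded integer knapsack.
N has the best ratio (8/6); taking only N gives at most 3×8 = 24 (stopped by the supply cap of 3).
Mixing does better — 3×N and 1×Z: cost 25 ≤ 25, profit 3·8 + 1·4 = 28.

28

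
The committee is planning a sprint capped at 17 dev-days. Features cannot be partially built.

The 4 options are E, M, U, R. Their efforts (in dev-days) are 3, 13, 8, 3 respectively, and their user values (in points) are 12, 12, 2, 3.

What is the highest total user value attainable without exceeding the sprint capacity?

Treat it as a binary knapsack problem.
Allowing fractional choices, the relaxed optimum would be about 25.2, but features are indivisible.
E + R: effort 3 + 3 = 6 ≤ 17, user value 12 + 3 = 15.
E + M: effort 3 + 13 = 16 ≤ 17, user value 12 + 12 = 24.
E + U + R: effort 3 + 8 + 3 = 14 ≤ 17, user value 12 + 2 + 3 = 17.
Best is E and M with total user value 24.

24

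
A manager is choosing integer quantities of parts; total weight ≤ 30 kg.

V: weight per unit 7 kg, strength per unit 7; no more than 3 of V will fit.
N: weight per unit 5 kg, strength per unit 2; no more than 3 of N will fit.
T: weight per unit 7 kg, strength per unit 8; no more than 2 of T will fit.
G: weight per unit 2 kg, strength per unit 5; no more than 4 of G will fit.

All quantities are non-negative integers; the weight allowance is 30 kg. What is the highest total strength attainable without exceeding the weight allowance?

43

2×V, 1×T, and 4×G: weight 29 ≤ 30, strength 2·7 + 1·8 + 4·5 = 42.
1×V, 2×T, and 4×G: weight 29 ≤ 30, strength 1·7 + 2·8 + 4·5 = 43.
Best is 43.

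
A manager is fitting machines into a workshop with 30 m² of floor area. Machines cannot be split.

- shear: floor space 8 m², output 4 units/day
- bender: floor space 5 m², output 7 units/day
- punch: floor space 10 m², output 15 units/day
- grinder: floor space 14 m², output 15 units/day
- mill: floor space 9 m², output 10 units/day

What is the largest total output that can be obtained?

37

This is a 0-1 knapsack instance.
bender + punch + grinder: floor space 5 + 10 + 14 = 29 ≤ 30, output 7 + 15 + 15 = 37.
bender + grinder + mill: floor space 5 + 14 + 9 = 28 ≤ 30, output 7 + 15 + 10 = 32.
bender + punch + mill: floor space 5 + 10 + 9 = 24 ≤ 30, output 7 + 15 + 10 = 32.
Best is bender, punch, and grinder with total output 37.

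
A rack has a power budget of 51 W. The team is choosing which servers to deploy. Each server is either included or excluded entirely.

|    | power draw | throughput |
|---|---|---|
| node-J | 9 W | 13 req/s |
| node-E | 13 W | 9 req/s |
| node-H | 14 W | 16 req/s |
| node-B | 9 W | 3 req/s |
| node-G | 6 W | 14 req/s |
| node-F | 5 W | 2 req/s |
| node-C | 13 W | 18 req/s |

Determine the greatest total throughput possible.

Treat it as a binary knapsack problem.
node-J + node-H + node-G + node-F + node-C: power draw 9 + 14 + 6 + 5 + 13 = 47 ≤ 51, throughput 13 + 16 + 14 + 2 + 18 = 63.
node-J + node-H + node-G + node-C: power draw 9 + 14 + 6 + 13 = 42 ≤ 51, throughput 13 + 16 + 14 + 18 = 61.
node-J + node-H + node-B + node-G + node-C: power draw 9 + 14 + 9 + 6 + 13 = 51 ≤ 51, throughput 13 + 16 + 3 + 14 + 18 = 64.
Best is node-J, node-H, node-B, node-G, and node-C with total throughput 64.

64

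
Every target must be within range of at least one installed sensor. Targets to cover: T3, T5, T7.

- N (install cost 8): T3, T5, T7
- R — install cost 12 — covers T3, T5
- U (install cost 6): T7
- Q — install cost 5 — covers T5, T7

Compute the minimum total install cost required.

The greedy cost-per-new-target heuristic would pick Q and N for 13, but a cheaper cover exists.
N alone covers T3, T5, T7 — every target.
Total install cost: 8.
No cover costs less than 8.

8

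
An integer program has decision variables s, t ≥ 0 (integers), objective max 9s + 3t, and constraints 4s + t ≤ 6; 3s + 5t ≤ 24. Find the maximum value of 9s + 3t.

Relaxing integrality, the LP optimum is 16.94 at (s,t) = (0.353, 4.59), which is not an integer point.
(s,t)=(1,2) is feasible, giving 15.
(s,t)=(0,4) is feasible, giving 12.
(s,t)=(1,1) is feasible, giving 12.
Maximum is 15 at (s,t)=(1,2).

15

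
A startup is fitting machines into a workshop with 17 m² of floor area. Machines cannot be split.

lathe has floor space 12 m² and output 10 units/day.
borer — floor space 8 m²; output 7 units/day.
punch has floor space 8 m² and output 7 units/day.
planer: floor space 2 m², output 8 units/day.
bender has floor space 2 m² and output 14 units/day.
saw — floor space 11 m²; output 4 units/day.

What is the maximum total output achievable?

32

This is a 0-1 knapsack instance.
Allowing fractional choices, the relaxed optimum would be about 33.4, but machines are indivisible.
lathe + planer + bender: floor space 12 + 2 + 2 = 16 ≤ 17, output 10 + 8 + 14 = 32.
punch + planer + bender: floor space 8 + 2 + 2 = 12 ≤ 17, output 7 + 8 + 14 = 29.
borer + planer + bender: floor space 8 + 2 + 2 = 12 ≤ 17, output 7 + 8 + 14 = 29.
Best is lathe, planer, and bender with total output 32.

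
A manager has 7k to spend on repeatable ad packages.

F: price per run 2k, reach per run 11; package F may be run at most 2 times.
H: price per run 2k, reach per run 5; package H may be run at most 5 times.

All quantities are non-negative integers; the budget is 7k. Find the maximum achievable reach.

27

This is a bounded integer knapsack.
2×F: price 4 ≤ 7, reach 2·11 = 22.
2×F and 1×H: price 6 ≤ 7, reach 2·11 + 1·5 = 27.
Best is 27.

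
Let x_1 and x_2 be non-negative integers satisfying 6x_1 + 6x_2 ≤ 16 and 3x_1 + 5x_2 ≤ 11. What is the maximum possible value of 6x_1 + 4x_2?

(x_1,x_2)=(2,0) is feasible, giving 12.
(x_1,x_2)=(1,1) is feasible, giving 10.
(x_1,x_2)=(1,0) is feasible, giving 6.
No feasible integer point exceeds 12.

12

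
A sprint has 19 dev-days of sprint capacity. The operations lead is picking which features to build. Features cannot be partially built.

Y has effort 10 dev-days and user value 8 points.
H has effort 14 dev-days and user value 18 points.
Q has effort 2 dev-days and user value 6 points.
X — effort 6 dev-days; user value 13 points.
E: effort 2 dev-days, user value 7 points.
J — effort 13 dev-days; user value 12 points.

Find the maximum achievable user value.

31

Y + X + E: effort 10 + 6 + 2 = 18 ≤ 19, user value 8 + 13 + 7 = 28.
H + Q + E: effort 14 + 2 + 2 = 18 ≤ 19, user value 18 + 6 + 7 = 31.
Best is H, Q, and E with total user value 31.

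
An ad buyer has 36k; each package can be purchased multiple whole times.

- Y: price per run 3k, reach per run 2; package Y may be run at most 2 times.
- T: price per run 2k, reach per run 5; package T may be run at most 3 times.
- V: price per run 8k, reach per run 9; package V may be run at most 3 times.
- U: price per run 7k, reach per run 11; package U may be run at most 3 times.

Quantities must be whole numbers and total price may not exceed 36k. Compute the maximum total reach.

57

Take 3×T, 1×V, and 3×U: price 35 ≤ 36, reach 3·5 + 1·9 + 3·11 = 57.
T has the best ratio (5/2) and is taken to its limit of 3; remaining capacity is filled optimally with the others.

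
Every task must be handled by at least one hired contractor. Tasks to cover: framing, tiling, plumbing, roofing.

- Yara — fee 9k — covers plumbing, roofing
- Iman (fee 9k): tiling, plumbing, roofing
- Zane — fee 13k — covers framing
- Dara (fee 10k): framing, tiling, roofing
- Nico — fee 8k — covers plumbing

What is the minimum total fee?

The greedy cost-per-new-task heuristic would pick Iman and Dara for 19, but a cheaper cover exists.
Choose Dara and Nico: together they cover framing, tiling, plumbing, roofing — every task.
Total fee: 10 + 8 = 18.
No cover costs less than 18.

18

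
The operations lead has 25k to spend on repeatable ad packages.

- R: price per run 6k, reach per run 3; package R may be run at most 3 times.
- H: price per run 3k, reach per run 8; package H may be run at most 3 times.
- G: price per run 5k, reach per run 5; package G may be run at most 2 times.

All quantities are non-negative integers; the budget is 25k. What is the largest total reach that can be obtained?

37

H has the best ratio (8/3); taking only H gives at most 3×8 = 24 (stopped by the supply cap of 3).
Mixing does better — 1×R, 3×H, and 2×G: price 25 ≤ 25, reach 1·3 + 3·8 + 2·5 = 37.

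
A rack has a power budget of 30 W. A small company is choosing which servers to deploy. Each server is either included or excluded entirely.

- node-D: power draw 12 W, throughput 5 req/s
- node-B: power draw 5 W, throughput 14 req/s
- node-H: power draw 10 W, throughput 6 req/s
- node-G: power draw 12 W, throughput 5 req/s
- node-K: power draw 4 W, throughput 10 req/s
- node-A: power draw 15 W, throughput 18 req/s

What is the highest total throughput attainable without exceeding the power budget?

This is an integer program with binary decision variables.
node-H + node-K + node-A: power draw 10 + 4 + 15 = 29 ≤ 30, throughput 6 + 10 + 18 = 34.
node-B + node-K + node-A: power draw 5 + 4 + 15 = 24 ≤ 30, throughput 14 + 10 + 18 = 42.
node-B + node-H + node-A: power draw 5 + 10 + 15 = 30 ≤ 30, throughput 14 + 6 + 18 = 38.
Best is node-B, node-K, and node-A with total throughput 42.

42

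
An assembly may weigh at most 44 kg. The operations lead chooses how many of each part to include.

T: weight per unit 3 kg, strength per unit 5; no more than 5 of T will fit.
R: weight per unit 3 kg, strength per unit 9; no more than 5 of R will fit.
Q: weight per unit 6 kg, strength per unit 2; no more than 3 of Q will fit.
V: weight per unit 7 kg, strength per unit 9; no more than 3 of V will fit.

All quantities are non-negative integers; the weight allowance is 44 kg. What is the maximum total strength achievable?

Take 5×T, 5×R, and 2×V: weight 44 ≤ 44, strength 5·5 + 5·9 + 2·9 = 88.
R has the best ratio (9/3) and is taken to its limit of 5; remaining capacity is filled optimally with the others.

88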